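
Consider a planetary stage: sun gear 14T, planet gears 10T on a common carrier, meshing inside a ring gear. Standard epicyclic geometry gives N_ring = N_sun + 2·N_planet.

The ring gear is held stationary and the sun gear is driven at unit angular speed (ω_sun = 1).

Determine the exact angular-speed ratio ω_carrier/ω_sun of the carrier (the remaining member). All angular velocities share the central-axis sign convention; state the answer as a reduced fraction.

7/24

N_ring = 14 + 2·10 = 34
14(ω_s−ω_c) = −34(ω_r−ω_c),  ω_r=0, ω_s=1
14(1−ω_c) = −34(0−ω_c)  ⇒  48ω_c = 14  ⇒  ω_c = 7/24
ω_c/ω_s = 7/24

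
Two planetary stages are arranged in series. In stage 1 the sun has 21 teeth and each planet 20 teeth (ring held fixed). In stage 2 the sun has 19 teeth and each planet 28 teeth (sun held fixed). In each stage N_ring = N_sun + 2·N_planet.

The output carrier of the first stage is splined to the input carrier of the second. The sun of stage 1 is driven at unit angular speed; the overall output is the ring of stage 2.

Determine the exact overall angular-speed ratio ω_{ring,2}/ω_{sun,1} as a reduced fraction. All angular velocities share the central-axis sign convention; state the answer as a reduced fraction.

329/1025

Stage 1: N_ring = 21 + 2·20 = 61
Stage 1: 21(ω_s−ω_c) = −61(ω_r−ω_c),  ω_r=0, ω_s=1
Stage 1: 21(1−ω_c) = −61(0−ω_c)  ⇒  82ω_c = 21  ⇒  ω_c = 21/82
  ⇒ ω_c¹/ω_s¹ = 21/82
Stage 2: N_ring = 19 + 2·28 = 75
Stage 2: 19(ω_s−ω_c) = −75(ω_r−ω_c),  ω_s=0, ω_c=1
Stage 2: ω_r = 1 − (19/75)(0−1) = 94/75
  ⇒ ω_r²/ω_c² = 94/75
Coupling ω_c² = ω_c¹ ⇒ overall = 21/82 × 94/75 = 329/1025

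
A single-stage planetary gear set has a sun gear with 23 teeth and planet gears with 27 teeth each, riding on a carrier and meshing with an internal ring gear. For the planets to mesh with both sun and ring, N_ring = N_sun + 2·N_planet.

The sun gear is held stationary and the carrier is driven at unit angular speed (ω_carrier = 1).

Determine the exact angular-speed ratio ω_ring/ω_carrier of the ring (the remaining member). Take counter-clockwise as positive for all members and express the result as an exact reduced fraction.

100/77

N_ring = 23 + 2·27 = 77
23(ω_s−ω_c) = −77(ω_r−ω_c),  ω_s=0, ω_c=1
ω_r = 1 − (23/77)(0−1) = 100/77
ω_r/ω_c = 100/77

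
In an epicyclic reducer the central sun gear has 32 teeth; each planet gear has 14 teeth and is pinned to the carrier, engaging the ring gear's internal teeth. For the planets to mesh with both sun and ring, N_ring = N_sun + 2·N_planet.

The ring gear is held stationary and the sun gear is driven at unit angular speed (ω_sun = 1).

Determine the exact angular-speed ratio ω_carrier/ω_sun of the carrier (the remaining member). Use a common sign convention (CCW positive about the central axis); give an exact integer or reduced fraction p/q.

N_ring = 32 + 2·14 = 60
32(ω_s−ω_c) = −60(ω_r−ω_c),  ω_r=0, ω_s=1
32(1−ω_c) = −60(0−ω_c)  ⇒  92ω_c = 32  ⇒  ω_c = 8/23
ω_c/ω_s = 8/23

8/23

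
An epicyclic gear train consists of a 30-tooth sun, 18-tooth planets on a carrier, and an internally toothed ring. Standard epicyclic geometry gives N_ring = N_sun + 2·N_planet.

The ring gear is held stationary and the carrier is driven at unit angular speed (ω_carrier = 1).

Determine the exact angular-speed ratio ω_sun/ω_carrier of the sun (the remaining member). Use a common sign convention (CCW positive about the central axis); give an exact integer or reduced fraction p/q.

16/5

N_ring = 30 + 2·18 = 66
30(ω_s−ω_c) = −66(ω_r−ω_c),  ω_r=0, ω_c=1
ω_s = 1 − (66/30)(0−1) = 16/5
ω_s/ω_c = 16/5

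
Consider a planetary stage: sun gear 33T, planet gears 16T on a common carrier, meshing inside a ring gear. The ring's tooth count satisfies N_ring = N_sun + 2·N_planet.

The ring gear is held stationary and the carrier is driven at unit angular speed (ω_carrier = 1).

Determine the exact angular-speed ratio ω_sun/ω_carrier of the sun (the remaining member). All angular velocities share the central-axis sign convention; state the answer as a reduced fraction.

N_ring = 33 + 2·16 = 65
33(ω_s−ω_c) = −65(ω_r−ω_c),  ω_r=0, ω_c=1
ω_s = 1 − (65/33)(0−1) = 98/33
ω_s/ω_c = 98/33

98/33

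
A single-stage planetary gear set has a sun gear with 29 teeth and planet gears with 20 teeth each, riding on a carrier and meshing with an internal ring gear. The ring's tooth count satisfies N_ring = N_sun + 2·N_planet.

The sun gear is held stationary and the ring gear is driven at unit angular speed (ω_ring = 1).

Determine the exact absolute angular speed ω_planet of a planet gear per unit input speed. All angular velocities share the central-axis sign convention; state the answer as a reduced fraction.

69/40

N_ring = 29 + 2·20 = 69
29(ω_s−ω_c) = −69(ω_r−ω_c),  ω_s=0, ω_r=1
29(0−ω_c) = −69(1−ω_c)  ⇒  98ω_c = 69  ⇒  ω_c = 69/98
sun–planet: 29·(0−69/98) = −20·(ω_p−ω_c)  ⇒  ω_p−ω_c = −(29/20)·(-69/98) = 2001/1960
ω_p = 69/98 + 2001/1960 = 69/40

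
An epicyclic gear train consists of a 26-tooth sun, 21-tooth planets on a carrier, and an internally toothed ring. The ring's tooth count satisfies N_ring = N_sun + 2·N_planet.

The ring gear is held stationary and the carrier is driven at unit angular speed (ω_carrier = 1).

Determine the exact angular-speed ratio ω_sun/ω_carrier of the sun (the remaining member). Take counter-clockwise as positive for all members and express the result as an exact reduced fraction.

47/13

N_ring = 26 + 2·21 = 68
26(ω_s−ω_c) = −68(ω_r−ω_c),  ω_r=0, ω_c=1
ω_s = 1 − (68/26)(0−1) = 47/13
ω_s/ω_c = 47/13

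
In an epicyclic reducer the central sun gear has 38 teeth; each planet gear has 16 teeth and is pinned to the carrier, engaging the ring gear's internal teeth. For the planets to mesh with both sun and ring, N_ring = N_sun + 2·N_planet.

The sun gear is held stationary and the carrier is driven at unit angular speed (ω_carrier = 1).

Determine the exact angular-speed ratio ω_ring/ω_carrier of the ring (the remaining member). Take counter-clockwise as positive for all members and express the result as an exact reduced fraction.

N_ring = 38 + 2·16 = 70
38(ω_s−ω_c) = −70(ω_r−ω_c),  ω_s=0, ω_c=1
ω_r = 1 − (38/70)(0−1) = 54/35
ω_r/ω_c = 54/35

54/35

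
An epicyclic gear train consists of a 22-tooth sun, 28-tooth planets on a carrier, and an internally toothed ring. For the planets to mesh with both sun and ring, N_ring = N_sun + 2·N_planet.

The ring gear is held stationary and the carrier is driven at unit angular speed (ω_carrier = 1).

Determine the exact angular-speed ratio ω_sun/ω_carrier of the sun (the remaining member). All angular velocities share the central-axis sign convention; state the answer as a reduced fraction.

50/11

N_ring = 22 + 2·28 = 78
22(ω_s−ω_c) = −78(ω_r−ω_c),  ω_r=0, ω_c=1
ω_s = 1 − (78/22)(0−1) = 50/11
ω_s/ω_c = 50/11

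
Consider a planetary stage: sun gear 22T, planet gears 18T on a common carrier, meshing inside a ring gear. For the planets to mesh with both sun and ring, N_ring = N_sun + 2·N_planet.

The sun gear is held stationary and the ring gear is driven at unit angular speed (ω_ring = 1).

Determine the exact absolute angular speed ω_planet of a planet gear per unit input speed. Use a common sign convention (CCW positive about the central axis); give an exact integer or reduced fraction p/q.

N_ring = 22 + 2·18 = 58
22(ω_s−ω_c) = −58(ω_r−ω_c),  ω_s=0, ω_r=1
22(0−ω_c) = −58(1−ω_c)  ⇒  80ω_c = 58  ⇒  ω_c = 29/40
sun–planet: 22·(0−29/40) = −18·(ω_p−ω_c)  ⇒  ω_p−ω_c = −(22/18)·(-29/40) = 319/360
ω_p = 29/40 + 319/360 = 29/18

29/18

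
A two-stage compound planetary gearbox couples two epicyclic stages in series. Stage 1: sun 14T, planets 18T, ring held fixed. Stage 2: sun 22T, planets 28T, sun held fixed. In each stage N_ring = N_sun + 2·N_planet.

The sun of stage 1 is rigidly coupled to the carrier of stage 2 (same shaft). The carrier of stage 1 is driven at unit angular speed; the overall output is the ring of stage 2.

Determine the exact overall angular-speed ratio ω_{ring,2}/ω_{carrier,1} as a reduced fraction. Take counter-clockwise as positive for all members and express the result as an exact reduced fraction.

1600/273

Stage 1: N_ring = 14 + 2·18 = 50
Stage 1: 14(ω_s−ω_c) = −50(ω_r−ω_c),  ω_r=0, ω_c=1
Stage 1: ω_s = 1 − (50/14)(0−1) = 32/7
  ⇒ ω_s¹/ω_c¹ = 32/7
Stage 2: N_ring = 22 + 2·28 = 78
Stage 2: 22(ω_s−ω_c) = −78(ω_r−ω_c),  ω_s=0, ω_c=1
Stage 2: ω_r = 1 − (22/78)(0−1) = 50/39
  ⇒ ω_r²/ω_c² = 50/39
Coupling ω_c² = ω_s¹ ⇒ overall = 32/7 × 50/39 = 1600/273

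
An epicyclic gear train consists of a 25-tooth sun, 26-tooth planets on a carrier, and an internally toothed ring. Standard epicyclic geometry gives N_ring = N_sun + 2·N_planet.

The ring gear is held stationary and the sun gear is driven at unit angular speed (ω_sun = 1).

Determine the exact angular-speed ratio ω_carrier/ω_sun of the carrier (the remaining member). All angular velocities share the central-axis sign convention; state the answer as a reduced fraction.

N_ring = 25 + 2·26 = 77
25(ω_s−ω_c) = −77(ω_r−ω_c),  ω_r=0, ω_s=1
25(1−ω_c) = −77(0−ω_c)  ⇒  102ω_c = 25  ⇒  ω_c = 25/102
ω_c/ω_s = 25/102

25/102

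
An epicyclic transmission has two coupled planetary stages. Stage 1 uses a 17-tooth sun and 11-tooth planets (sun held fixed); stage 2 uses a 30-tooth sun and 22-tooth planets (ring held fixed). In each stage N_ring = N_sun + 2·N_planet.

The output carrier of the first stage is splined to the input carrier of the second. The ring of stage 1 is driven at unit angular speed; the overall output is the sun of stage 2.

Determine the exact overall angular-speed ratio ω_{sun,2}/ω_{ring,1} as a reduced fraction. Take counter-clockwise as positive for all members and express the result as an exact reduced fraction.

169/70

Stage 1: N_ring = 17 + 2·11 = 39
Stage 1: 17(ω_s−ω_c) = −39(ω_r−ω_c),  ω_s=0, ω_r=1
Stage 1: 17(0−ω_c) = −39(1−ω_c)  ⇒  56ω_c = 39  ⇒  ω_c = 39/56
  ⇒ ω_c¹/ω_r¹ = 39/56
Stage 2: N_ring = 30 + 2·22 = 74
Stage 2: 30(ω_s−ω_c) = −74(ω_r−ω_c),  ω_r=0, ω_c=1
Stage 2: ω_s = 1 − (74/30)(0−1) = 52/15
  ⇒ ω_s²/ω_c² = 52/15
Coupling ω_c² = ω_c¹ ⇒ overall = 39/56 × 52/15 = 169/70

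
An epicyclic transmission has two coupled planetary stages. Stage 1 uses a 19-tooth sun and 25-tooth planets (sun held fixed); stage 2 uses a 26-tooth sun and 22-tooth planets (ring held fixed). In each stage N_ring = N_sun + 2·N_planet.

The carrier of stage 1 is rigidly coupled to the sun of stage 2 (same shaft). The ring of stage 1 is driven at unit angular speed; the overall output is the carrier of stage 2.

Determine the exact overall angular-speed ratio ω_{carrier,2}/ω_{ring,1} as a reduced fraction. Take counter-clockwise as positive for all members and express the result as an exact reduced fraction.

Stage 1: N_ring = 19 + 2·25 = 69
Stage 1: 19(ω_s−ω_c) = −69(ω_r−ω_c),  ω_s=0, ω_r=1
Stage 1: 19(0−ω_c) = −69(1−ω_c)  ⇒  88ω_c = 69  ⇒  ω_c = 69/88
  ⇒ ω_c¹/ω_r¹ = 69/88
Stage 2: N_ring = 26 + 2·22 = 70
Stage 2: 26(ω_s−ω_c) = −70(ω_r−ω_c),  ω_r=0, ω_s=1
Stage 2: 26(1−ω_c) = −70(0−ω_c)  ⇒  96ω_c = 26  ⇒  ω_c = 13/48
  ⇒ ω_c²/ω_s² = 13/48
Coupling ω_s² = ω_c¹ ⇒ overall = 69/88 × 13/48 = 299/1408

299/1408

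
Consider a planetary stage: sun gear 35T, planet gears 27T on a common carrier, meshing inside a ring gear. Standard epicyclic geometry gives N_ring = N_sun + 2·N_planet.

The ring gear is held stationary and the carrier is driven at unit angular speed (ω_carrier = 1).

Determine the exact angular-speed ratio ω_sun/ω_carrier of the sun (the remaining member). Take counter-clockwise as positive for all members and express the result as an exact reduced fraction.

124/35

N_ring = 35 + 2·27 = 89
35(ω_s−ω_c) = −89(ω_r−ω_c),  ω_r=0, ω_c=1
ω_s = 1 − (89/35)(0−1) = 124/35
ω_s/ω_c = 124/35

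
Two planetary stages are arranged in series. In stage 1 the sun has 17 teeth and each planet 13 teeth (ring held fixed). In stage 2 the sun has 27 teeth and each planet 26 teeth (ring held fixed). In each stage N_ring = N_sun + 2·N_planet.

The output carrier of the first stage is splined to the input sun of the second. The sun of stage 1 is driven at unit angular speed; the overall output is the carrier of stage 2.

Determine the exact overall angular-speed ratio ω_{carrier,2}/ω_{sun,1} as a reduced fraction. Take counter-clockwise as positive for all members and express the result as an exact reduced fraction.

153/2120

Stage 1: N_ring = 17 + 2·13 = 43
Stage 1: 17(ω_s−ω_c) = −43(ω_r−ω_c),  ω_r=0, ω_s=1
Stage 1: 17(1−ω_c) = −43(0−ω_c)  ⇒  60ω_c = 17  ⇒  ω_c = 17/60
  ⇒ ω_c¹/ω_s¹ = 17/60
Stage 2: N_ring = 27 + 2·26 = 79
Stage 2: 27(ω_s−ω_c) = −79(ω_r−ω_c),  ω_r=0, ω_s=1
Stage 2: 27(1−ω_c) = −79(0−ω_c)  ⇒  106ω_c = 27  ⇒  ω_c = 27/106
  ⇒ ω_c²/ω_s² = 27/106
Coupling ω_s² = ω_c¹ ⇒ overall = 17/60 × 27/106 = 153/2120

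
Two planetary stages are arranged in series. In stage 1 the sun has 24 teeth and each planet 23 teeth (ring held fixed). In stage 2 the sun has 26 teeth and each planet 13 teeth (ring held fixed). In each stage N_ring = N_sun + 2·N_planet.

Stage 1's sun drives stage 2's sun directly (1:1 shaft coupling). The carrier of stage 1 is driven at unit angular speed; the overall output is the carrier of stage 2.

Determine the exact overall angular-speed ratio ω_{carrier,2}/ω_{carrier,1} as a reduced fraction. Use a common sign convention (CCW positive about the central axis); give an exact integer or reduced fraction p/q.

47/36

Stage 1: N_ring = 24 + 2·23 = 70
Stage 1: 24(ω_s−ω_c) = −70(ω_r−ω_c),  ω_r=0, ω_c=1
Stage 1: ω_s = 1 − (70/24)(0−1) = 47/12
  ⇒ ω_s¹/ω_c¹ = 47/12
Stage 2: N_ring = 26 + 2·13 = 52
Stage 2: 26(ω_s−ω_c) = −52(ω_r−ω_c),  ω_r=0, ω_s=1
Stage 2: 26(1−ω_c) = −52(0−ω_c)  ⇒  78ω_c = 26  ⇒  ω_c = 1/3
  ⇒ ω_c²/ω_s² = 1/3
Coupling ω_s² = ω_s¹ ⇒ overall = 47/12 × 1/3 = 47/36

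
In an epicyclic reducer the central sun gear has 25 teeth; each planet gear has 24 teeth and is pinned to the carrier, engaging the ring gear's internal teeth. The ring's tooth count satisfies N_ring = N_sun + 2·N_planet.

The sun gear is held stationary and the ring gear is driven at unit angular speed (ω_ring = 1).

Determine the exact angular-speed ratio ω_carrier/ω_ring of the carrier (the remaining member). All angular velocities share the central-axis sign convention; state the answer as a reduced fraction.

73/98

N_ring = 25 + 2·24 = 73
25(ω_s−ω_c) = −73(ω_r−ω_c),  ω_s=0, ω_r=1
25(0−ω_c) = −73(1−ω_c)  ⇒  98ω_c = 73  ⇒  ω_c = 73/98
ω_c/ω_r = 73/98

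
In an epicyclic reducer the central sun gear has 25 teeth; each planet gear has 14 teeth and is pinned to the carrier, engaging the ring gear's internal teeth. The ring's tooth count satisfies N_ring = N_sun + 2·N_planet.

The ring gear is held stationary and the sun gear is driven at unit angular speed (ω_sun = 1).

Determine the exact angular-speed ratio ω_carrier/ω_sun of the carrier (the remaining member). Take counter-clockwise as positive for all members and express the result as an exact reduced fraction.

25/78

N_ring = 25 + 2·14 = 53
25(ω_s−ω_c) = −53(ω_r−ω_c),  ω_r=0, ω_s=1
25(1−ω_c) = −53(0−ω_c)  ⇒  78ω_c = 25  ⇒  ω_c = 25/78
ω_c/ω_s = 25/78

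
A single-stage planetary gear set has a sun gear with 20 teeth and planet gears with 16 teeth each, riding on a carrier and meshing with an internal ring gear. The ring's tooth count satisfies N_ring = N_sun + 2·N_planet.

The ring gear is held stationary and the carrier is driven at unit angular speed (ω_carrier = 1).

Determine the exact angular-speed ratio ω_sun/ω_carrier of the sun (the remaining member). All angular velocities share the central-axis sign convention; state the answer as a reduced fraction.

N_ring = 20 + 2·16 = 52
20(ω_s−ω_c) = −52(ω_r−ω_c),  ω_r=0, ω_c=1
ω_s = 1 − (52/20)(0−1) = 18/5
ω_s/ω_c = 18/5

18/5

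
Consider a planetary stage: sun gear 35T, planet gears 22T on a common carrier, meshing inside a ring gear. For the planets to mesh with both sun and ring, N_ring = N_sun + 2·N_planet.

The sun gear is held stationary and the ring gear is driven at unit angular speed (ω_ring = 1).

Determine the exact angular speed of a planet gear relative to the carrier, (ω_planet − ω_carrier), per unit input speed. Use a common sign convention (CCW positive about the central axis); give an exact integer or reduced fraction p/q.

N_ring = 35 + 2·22 = 79
35(ω_s−ω_c) = −79(ω_r−ω_c),  ω_s=0, ω_r=1
35(0−ω_c) = −79(1−ω_c)  ⇒  114ω_c = 79  ⇒  ω_c = 79/114
sun–planet: 35·(0−79/114) = −22·(ω_p−ω_c)  ⇒  ω_p−ω_c = −(35/22)·(-79/114) = 2765/2508

2765/2508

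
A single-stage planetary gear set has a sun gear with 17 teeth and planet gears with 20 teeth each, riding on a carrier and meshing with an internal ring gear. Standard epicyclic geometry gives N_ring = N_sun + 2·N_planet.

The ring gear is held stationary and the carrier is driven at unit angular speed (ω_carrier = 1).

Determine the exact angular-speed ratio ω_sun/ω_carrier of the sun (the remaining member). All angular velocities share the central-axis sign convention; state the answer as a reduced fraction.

N_ring = 17 + 2·20 = 57
17(ω_s−ω_c) = −57(ω_r−ω_c),  ω_r=0, ω_c=1
ω_s = 1 − (57/17)(0−1) = 74/17
ω_s/ω_c = 74/17

74/17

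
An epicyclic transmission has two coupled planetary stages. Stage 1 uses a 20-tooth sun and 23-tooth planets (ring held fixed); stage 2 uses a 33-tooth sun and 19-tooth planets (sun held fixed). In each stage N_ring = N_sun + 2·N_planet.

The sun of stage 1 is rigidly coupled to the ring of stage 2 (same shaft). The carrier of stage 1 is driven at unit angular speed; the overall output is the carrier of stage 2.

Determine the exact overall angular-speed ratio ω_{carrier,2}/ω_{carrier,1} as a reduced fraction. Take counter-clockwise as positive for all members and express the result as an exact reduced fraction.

Stage 1: N_ring = 20 + 2·23 = 66
Stage 1: 20(ω_s−ω_c) = −66(ω_r−ω_c),  ω_r=0, ω_c=1
Stage 1: ω_s = 1 − (66/20)(0−1) = 43/10
  ⇒ ω_s¹/ω_c¹ = 43/10
Stage 2: N_ring = 33 + 2·19 = 71
Stage 2: 33(ω_s−ω_c) = −71(ω_r−ω_c),  ω_s=0, ω_r=1
Stage 2: 33(0−ω_c) = −71(1−ω_c)  ⇒  104ω_c = 71  ⇒  ω_c = 71/104
  ⇒ ω_c²/ω_r² = 71/104
Coupling ω_r² = ω_s¹ ⇒ overall = 43/10 × 71/104 = 3053/1040

3053/1040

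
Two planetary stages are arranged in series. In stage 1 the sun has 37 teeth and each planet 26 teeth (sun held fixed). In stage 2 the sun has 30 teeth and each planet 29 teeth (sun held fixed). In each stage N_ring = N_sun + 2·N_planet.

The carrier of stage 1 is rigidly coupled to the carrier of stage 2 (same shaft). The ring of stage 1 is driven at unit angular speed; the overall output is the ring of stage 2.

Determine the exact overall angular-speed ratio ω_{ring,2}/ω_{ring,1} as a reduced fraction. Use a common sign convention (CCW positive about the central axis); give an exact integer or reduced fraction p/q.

5251/5544

Stage 1: N_ring = 37 + 2·26 = 89
Stage 1: 37(ω_s−ω_c) = −89(ω_r−ω_c),  ω_s=0, ω_r=1
Stage 1: 37(0−ω_c) = −89(1−ω_c)  ⇒  126ω_c = 89  ⇒  ω_c = 89/126
  ⇒ ω_c¹/ω_r¹ = 89/126
Stage 2: N_ring = 30 + 2·29 = 88
Stage 2: 30(ω_s−ω_c) = −88(ω_r−ω_c),  ω_s=0, ω_c=1
Stage 2: ω_r = 1 − (30/88)(0−1) = 59/44
  ⇒ ω_r²/ω_c² = 59/44
Coupling ω_c² = ω_c¹ ⇒ overall = 89/126 × 59/44 = 5251/5544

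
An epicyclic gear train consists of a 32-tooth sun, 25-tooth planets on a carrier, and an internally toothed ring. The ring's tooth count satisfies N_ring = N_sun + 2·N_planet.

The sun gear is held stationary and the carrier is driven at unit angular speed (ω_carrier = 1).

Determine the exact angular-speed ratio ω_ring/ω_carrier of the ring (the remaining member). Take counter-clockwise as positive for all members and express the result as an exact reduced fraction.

N_ring = 32 + 2·25 = 82
32(ω_s−ω_c) = −82(ω_r−ω_c),  ω_s=0, ω_c=1
ω_r = 1 − (32/82)(0−1) = 57/41
ω_r/ω_c = 57/41

57/41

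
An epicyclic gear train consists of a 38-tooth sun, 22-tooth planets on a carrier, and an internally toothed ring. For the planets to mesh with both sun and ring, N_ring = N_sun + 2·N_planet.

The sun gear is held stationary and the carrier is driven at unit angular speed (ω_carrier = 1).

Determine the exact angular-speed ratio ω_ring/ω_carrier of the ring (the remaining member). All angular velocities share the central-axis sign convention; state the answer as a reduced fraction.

60/41

N_ring = 38 + 2·22 = 82
38(ω_s−ω_c) = −82(ω_r−ω_c),  ω_s=0, ω_c=1
ω_r = 1 − (38/82)(0−1) = 60/41
ω_r/ω_c = 60/41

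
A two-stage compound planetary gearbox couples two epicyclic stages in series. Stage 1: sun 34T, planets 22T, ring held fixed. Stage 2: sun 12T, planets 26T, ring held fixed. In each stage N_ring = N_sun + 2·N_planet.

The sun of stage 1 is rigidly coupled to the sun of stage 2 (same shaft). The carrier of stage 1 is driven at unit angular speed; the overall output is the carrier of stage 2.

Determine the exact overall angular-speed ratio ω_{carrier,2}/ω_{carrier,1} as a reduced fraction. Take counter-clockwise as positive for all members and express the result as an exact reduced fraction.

168/323

Stage 1: N_ring = 34 + 2·22 = 78
Stage 1: 34(ω_s−ω_c) = −78(ω_r−ω_c),  ω_r=0, ω_c=1
Stage 1: ω_s = 1 − (78/34)(0−1) = 56/17
  ⇒ ω_s¹/ω_c¹ = 56/17
Stage 2: N_ring = 12 + 2·26 = 64
Stage 2: 12(ω_s−ω_c) = −64(ω_r−ω_c),  ω_r=0, ω_s=1
Stage 2: 12(1−ω_c) = −64(0−ω_c)  ⇒  76ω_c = 12  ⇒  ω_c = 3/19
  ⇒ ω_c²/ω_s² = 3/19
Coupling ω_s² = ω_s¹ ⇒ overall = 56/17 × 3/19 = 168/323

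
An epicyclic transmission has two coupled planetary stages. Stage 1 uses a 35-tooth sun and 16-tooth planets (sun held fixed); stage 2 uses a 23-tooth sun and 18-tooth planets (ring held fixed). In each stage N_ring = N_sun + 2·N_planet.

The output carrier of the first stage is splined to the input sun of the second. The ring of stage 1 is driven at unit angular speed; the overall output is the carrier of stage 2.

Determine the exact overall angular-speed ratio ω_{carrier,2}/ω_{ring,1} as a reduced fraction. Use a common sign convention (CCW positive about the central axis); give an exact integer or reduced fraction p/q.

Stage 1: N_ring = 35 + 2·16 = 67
Stage 1: 35(ω_s−ω_c) = −67(ω_r−ω_c),  ω_s=0, ω_r=1
Stage 1: 35(0−ω_c) = −67(1−ω_c)  ⇒  102ω_c = 67  ⇒  ω_c = 67/102
  ⇒ ω_c¹/ω_r¹ = 67/102
Stage 2: N_ring = 23 + 2·18 = 59
Stage 2: 23(ω_s−ω_c) = −59(ω_r−ω_c),  ω_r=0, ω_s=1
Stage 2: 23(1−ω_c) = −59(0−ω_c)  ⇒  82ω_c = 23  ⇒  ω_c = 23/82
  ⇒ ω_c²/ω_s² = 23/82
Coupling ω_s² = ω_c¹ ⇒ overall = 67/102 × 23/82 = 1541/8364

1541/8364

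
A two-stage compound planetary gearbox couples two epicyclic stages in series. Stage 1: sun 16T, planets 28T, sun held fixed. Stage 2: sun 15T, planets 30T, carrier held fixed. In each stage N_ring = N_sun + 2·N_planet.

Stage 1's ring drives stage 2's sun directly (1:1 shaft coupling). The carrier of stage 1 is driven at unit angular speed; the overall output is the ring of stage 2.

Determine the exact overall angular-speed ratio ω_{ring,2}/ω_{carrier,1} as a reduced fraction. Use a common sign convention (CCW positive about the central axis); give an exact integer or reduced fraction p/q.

-11/45

Stage 1: N_ring = 16 + 2·28 = 72
Stage 1: 16(ω_s−ω_c) = −72(ω_r−ω_c),  ω_s=0, ω_c=1
Stage 1: ω_r = 1 − (16/72)(0−1) = 11/9
  ⇒ ω_r¹/ω_c¹ = 11/9
Stage 2: N_ring = 15 + 2·30 = 75
Stage 2: 15(ω_s−ω_c) = −75(ω_r−ω_c),  ω_c=0, ω_s=1
Stage 2: ω_r = 0 − (15/75)(1−0) = -1/5
  ⇒ ω_r²/ω_s² = -1/5
Coupling ω_s² = ω_r¹ ⇒ overall = 11/9 × -1/5 = -11/45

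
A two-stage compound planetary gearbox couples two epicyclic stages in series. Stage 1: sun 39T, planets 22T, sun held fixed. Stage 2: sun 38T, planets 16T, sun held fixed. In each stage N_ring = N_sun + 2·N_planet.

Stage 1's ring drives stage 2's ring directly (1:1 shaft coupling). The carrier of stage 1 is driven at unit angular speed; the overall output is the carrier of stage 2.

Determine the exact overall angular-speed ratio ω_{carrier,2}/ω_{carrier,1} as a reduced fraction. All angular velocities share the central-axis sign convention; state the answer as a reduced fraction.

Stage 1: N_ring = 39 + 2·22 = 83
Stage 1: 39(ω_s−ω_c) = −83(ω_r−ω_c),  ω_s=0, ω_c=1
Stage 1: ω_r = 1 − (39/83)(0−1) = 122/83
  ⇒ ω_r¹/ω_c¹ = 122/83
Stage 2: N_ring = 38 + 2·16 = 70
Stage 2: 38(ω_s−ω_c) = −70(ω_r−ω_c),  ω_s=0, ω_r=1
Stage 2: 38(0−ω_c) = −70(1−ω_c)  ⇒  108ω_c = 70  ⇒  ω_c = 35/54
  ⇒ ω_c²/ω_r² = 35/54
Coupling ω_r² = ω_r¹ ⇒ overall = 122/83 × 35/54 = 2135/2241

2135/2241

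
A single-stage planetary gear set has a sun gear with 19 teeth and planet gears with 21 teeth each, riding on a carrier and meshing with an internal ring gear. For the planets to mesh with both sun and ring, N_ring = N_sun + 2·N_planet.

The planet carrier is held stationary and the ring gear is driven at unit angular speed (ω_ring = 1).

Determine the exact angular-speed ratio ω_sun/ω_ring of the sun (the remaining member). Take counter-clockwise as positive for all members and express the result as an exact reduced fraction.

N_ring = 19 + 2·21 = 61
19(ω_s−ω_c) = −61(ω_r−ω_c),  ω_c=0, ω_r=1
ω_s = 0 − (61/19)(1−0) = -61/19
ω_s/ω_r = -61/19

-61/19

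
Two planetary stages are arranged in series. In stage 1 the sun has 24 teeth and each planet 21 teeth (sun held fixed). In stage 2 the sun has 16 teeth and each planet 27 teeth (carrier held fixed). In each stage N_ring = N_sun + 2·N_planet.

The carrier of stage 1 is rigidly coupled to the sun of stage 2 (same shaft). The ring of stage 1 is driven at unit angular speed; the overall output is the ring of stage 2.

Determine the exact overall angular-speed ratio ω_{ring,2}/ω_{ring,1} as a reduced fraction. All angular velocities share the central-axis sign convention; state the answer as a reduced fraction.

Stage 1: N_ring = 24 + 2·21 = 66
Stage 1: 24(ω_s−ω_c) = −66(ω_r−ω_c),  ω_s=0, ω_r=1
Stage 1: 24(0−ω_c) = −66(1−ω_c)  ⇒  90ω_c = 66  ⇒  ω_c = 11/15
  ⇒ ω_c¹/ω_r¹ = 11/15
Stage 2: N_ring = 16 + 2·27 = 70
Stage 2: 16(ω_s−ω_c) = −70(ω_r−ω_c),  ω_c=0, ω_s=1
Stage 2: ω_r = 0 − (16/70)(1−0) = -8/35
  ⇒ ω_r²/ω_s² = -8/35
Coupling ω_s² = ω_c¹ ⇒ overall = 11/15 × -8/35 = -88/525

-88/525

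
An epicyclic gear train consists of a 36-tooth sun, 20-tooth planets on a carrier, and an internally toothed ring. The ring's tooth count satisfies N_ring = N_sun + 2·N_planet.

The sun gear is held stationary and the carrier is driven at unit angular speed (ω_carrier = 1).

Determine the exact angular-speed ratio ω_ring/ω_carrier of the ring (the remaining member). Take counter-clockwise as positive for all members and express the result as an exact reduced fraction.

N_ring = 36 + 2·20 = 76
36(ω_s−ω_c) = −76(ω_r−ω_c),  ω_s=0, ω_c=1
ω_r = 1 − (36/76)(0−1) = 28/19
ω_r/ω_c = 28/19

28/19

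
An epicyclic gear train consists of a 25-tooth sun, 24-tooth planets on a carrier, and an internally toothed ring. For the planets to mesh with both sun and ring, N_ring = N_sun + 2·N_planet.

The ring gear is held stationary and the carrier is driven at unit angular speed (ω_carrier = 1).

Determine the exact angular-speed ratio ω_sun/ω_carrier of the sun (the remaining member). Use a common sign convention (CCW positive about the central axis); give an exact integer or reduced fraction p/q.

N_ring = 25 + 2·24 = 73
25(ω_s−ω_c) = −73(ω_r−ω_c),  ω_r=0, ω_c=1
ω_s = 1 − (73/25)(0−1) = 98/25
ω_s/ω_c = 98/25

98/25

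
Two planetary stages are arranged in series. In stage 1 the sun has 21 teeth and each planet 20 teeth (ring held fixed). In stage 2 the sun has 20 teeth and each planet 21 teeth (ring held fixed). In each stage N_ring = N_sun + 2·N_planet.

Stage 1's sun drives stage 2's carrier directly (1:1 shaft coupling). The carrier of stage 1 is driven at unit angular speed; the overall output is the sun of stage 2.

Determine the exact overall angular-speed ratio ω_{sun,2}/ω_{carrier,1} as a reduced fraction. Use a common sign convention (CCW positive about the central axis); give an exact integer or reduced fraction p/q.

Stage 1: N_ring = 21 + 2·20 = 61
Stage 1: 21(ω_s−ω_c) = −61(ω_r−ω_c),  ω_r=0, ω_c=1
Stage 1: ω_s = 1 − (61/21)(0−1) = 82/21
  ⇒ ω_s¹/ω_c¹ = 82/21
Stage 2: N_ring = 20 + 2·21 = 62
Stage 2: 20(ω_s−ω_c) = −62(ω_r−ω_c),  ω_r=0, ω_c=1
Stage 2: ω_s = 1 − (62/20)(0−1) = 41/10
  ⇒ ω_s²/ω_c² = 41/10
Coupling ω_c² = ω_s¹ ⇒ overall = 82/21 × 41/10 = 1681/105

1681/105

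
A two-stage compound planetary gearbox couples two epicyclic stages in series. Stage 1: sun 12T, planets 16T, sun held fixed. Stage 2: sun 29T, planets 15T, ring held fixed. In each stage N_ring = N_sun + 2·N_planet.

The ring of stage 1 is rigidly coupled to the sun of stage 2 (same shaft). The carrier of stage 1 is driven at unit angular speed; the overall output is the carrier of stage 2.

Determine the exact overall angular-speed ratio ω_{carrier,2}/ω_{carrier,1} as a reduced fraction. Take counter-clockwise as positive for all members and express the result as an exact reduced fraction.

Stage 1: N_ring = 12 + 2·16 = 44
Stage 1: 12(ω_s−ω_c) = −44(ω_r−ω_c),  ω_s=0, ω_c=1
Stage 1: ω_r = 1 − (12/44)(0−1) = 14/11
  ⇒ ω_r¹/ω_c¹ = 14/11
Stage 2: N_ring = 29 + 2·15 = 59
Stage 2: 29(ω_s−ω_c) = −59(ω_r−ω_c),  ω_r=0, ω_s=1
Stage 2: 29(1−ω_c) = −59(0−ω_c)  ⇒  88ω_c = 29  ⇒  ω_c = 29/88
  ⇒ ω_c²/ω_s² = 29/88
Coupling ω_s² = ω_r¹ ⇒ overall = 14/11 × 29/88 = 203/484

203/484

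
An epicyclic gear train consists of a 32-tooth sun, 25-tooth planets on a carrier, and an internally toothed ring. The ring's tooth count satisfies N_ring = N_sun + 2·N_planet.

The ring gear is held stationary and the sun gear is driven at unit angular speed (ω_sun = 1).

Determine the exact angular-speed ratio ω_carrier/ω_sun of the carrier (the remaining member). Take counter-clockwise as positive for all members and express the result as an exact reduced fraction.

16/57

N_ring = 32 + 2·25 = 82
32(ω_s−ω_c) = −82(ω_r−ω_c),  ω_r=0, ω_s=1
32(1−ω_c) = −82(0−ω_c)  ⇒  114ω_c = 32  ⇒  ω_c = 16/57
ω_c/ω_s = 16/57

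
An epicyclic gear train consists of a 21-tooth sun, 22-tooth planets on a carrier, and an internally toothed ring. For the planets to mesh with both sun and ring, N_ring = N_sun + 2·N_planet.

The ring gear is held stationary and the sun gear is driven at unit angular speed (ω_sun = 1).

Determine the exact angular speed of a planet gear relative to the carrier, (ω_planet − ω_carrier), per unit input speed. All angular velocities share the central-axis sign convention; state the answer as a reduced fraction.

-1365/1892

N_ring = 21 + 2·22 = 65
21(ω_s−ω_c) = −65(ω_r−ω_c),  ω_r=0, ω_s=1
21(1−ω_c) = −65(0−ω_c)  ⇒  86ω_c = 21  ⇒  ω_c = 21/86
sun–planet: 21·(1−21/86) = −22·(ω_p−ω_c)  ⇒  ω_p−ω_c = −(21/22)·(65/86) = -1365/1892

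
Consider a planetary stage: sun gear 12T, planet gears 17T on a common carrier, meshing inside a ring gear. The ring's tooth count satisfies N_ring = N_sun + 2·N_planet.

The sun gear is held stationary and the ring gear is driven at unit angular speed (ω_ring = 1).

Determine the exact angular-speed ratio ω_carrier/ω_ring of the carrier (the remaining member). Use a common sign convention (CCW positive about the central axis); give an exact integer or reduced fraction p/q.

23/29

N_ring = 12 + 2·17 = 46
12(ω_s−ω_c) = −46(ω_r−ω_c),  ω_s=0, ω_r=1
12(0−ω_c) = −46(1−ω_c)  ⇒  58ω_c = 46  ⇒  ω_c = 23/29
ω_c/ω_r = 23/29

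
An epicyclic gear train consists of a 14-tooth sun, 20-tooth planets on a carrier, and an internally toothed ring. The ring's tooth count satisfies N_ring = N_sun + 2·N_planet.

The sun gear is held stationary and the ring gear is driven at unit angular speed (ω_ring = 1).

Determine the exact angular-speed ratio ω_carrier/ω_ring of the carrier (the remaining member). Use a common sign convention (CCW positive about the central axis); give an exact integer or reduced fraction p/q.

27/34

N_ring = 14 + 2·20 = 54
14(ω_s−ω_c) = −54(ω_r−ω_c),  ω_s=0, ω_r=1
14(0−ω_c) = −54(1−ω_c)  ⇒  68ω_c = 54  ⇒  ω_c = 27/34
ω_c/ω_r = 27/34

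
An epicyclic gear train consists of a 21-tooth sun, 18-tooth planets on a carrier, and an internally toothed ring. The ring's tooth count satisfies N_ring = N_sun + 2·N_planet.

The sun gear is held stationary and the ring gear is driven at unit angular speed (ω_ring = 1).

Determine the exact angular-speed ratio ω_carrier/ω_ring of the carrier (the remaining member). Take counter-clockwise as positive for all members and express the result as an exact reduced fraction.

N_ring = 21 + 2·18 = 57
21(ω_s−ω_c) = −57(ω_r−ω_c),  ω_s=0, ω_r=1
21(0−ω_c) = −57(1−ω_c)  ⇒  78ω_c = 57  ⇒  ω_c = 19/26
ω_c/ω_r = 19/26

19/26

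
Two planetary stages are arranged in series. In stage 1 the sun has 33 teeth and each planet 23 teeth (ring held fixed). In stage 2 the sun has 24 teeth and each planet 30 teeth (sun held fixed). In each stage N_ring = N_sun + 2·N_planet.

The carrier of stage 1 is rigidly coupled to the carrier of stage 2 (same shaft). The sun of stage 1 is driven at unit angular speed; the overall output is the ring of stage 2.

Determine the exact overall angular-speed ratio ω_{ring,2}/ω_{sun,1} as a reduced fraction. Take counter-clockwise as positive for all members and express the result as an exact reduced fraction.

297/784

Stage 1: N_ring = 33 + 2·23 = 79
Stage 1: 33(ω_s−ω_c) = −79(ω_r−ω_c),  ω_r=0, ω_s=1
Stage 1: 33(1−ω_c) = −79(0−ω_c)  ⇒  112ω_c = 33  ⇒  ω_c = 33/112
  ⇒ ω_c¹/ω_s¹ = 33/112
Stage 2: N_ring = 24 + 2·30 = 84
Stage 2: 24(ω_s−ω_c) = −84(ω_r−ω_c),  ω_s=0, ω_c=1
Stage 2: ω_r = 1 − (24/84)(0−1) = 9/7
  ⇒ ω_r²/ω_c² = 9/7
Coupling ω_c² = ω_c¹ ⇒ overall = 33/112 × 9/7 = 297/784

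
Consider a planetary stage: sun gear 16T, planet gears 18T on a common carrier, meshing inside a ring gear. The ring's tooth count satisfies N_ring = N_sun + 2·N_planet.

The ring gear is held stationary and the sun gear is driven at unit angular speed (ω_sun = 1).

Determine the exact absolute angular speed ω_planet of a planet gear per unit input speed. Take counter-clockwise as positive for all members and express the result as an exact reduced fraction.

-4/9

N_ring = 16 + 2·18 = 52
16(ω_s−ω_c) = −52(ω_r−ω_c),  ω_r=0, ω_s=1
16(1−ω_c) = −52(0−ω_c)  ⇒  68ω_c = 16  ⇒  ω_c = 4/17
sun–planet: 16·(1−4/17) = −18·(ω_p−ω_c)  ⇒  ω_p−ω_c = −(16/18)·(13/17) = -104/153
ω_p = 4/17 − 104/153 = -4/9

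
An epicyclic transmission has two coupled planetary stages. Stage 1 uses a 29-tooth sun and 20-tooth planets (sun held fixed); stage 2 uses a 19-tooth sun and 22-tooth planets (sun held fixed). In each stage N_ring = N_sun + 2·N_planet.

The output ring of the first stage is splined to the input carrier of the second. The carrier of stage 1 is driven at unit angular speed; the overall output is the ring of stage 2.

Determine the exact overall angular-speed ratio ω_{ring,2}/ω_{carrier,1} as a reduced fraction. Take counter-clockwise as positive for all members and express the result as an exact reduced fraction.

Stage 1: N_ring = 29 + 2·20 = 69
Stage 1: 29(ω_s−ω_c) = −69(ω_r−ω_c),  ω_s=0, ω_c=1
Stage 1: ω_r = 1 − (29/69)(0−1) = 98/69
  ⇒ ω_r¹/ω_c¹ = 98/69
Stage 2: N_ring = 19 + 2·22 = 63
Stage 2: 19(ω_s−ω_c) = −63(ω_r−ω_c),  ω_s=0, ω_c=1
Stage 2: ω_r = 1 − (19/63)(0−1) = 82/63
  ⇒ ω_r²/ω_c² = 82/63
Coupling ω_c² = ω_r¹ ⇒ overall = 98/69 × 82/63 = 1148/621

1148/621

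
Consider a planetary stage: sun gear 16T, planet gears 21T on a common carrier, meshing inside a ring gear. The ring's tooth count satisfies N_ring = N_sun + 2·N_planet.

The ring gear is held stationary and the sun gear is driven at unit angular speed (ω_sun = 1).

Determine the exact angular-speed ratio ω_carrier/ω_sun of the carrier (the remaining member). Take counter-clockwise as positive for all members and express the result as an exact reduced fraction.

8/37

N_ring = 16 + 2·21 = 58
16(ω_s−ω_c) = −58(ω_r−ω_c),  ω_r=0, ω_s=1
16(1−ω_c) = −58(0−ω_c)  ⇒  74ω_c = 16  ⇒  ω_c = 8/37
ω_c/ω_s = 8/37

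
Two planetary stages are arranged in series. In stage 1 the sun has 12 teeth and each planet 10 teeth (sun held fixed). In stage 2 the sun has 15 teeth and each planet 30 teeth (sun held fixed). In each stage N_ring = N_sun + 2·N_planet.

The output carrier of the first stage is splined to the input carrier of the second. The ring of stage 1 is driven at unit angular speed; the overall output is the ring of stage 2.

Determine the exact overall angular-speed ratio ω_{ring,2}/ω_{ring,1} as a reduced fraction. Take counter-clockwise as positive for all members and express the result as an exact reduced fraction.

Stage 1: N_ring = 12 + 2·10 = 32
Stage 1: 12(ω_s−ω_c) = −32(ω_r−ω_c),  ω_s=0, ω_r=1
Stage 1: 12(0−ω_c) = −32(1−ω_c)  ⇒  44ω_c = 32  ⇒  ω_c = 8/11
  ⇒ ω_c¹/ω_r¹ = 8/11
Stage 2: N_ring = 15 + 2·30 = 75
Stage 2: 15(ω_s−ω_c) = −75(ω_r−ω_c),  ω_s=0, ω_c=1
Stage 2: ω_r = 1 − (15/75)(0−1) = 6/5
  ⇒ ω_r²/ω_c² = 6/5
Coupling ω_c² = ω_c¹ ⇒ overall = 8/11 × 6/5 = 48/55

48/55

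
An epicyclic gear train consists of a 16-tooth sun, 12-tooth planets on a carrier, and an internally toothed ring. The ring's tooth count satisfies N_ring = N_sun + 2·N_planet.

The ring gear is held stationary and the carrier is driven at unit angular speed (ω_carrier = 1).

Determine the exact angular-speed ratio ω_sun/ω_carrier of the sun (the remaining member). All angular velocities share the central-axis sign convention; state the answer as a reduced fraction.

N_ring = 16 + 2·12 = 40
16(ω_s−ω_c) = −40(ω_r−ω_c),  ω_r=0, ω_c=1
ω_s = 1 − (40/16)(0−1) = 7/2
ω_s/ω_c = 7/2

7/2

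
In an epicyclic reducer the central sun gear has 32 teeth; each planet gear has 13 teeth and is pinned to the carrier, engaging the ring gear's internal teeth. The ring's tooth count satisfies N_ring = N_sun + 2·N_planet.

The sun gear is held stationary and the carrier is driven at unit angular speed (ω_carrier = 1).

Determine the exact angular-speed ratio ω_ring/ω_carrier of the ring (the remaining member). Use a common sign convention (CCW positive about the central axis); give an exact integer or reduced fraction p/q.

45/29

N_ring = 32 + 2·13 = 58
32(ω_s−ω_c) = −58(ω_r−ω_c),  ω_s=0, ω_c=1
ω_r = 1 − (32/58)(0−1) = 45/29
ω_r/ω_c = 45/29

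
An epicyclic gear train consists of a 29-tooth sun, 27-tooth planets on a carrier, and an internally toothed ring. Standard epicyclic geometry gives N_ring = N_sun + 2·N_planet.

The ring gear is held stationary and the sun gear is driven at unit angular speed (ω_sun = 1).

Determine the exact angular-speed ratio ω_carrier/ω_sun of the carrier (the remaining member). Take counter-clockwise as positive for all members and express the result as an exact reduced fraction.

N_ring = 29 + 2·27 = 83
29(ω_s−ω_c) = −83(ω_r−ω_c),  ω_r=0, ω_s=1
29(1−ω_c) = −83(0−ω_c)  ⇒  112ω_c = 29  ⇒  ω_c = 29/112
ω_c/ω_s = 29/112

29/112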